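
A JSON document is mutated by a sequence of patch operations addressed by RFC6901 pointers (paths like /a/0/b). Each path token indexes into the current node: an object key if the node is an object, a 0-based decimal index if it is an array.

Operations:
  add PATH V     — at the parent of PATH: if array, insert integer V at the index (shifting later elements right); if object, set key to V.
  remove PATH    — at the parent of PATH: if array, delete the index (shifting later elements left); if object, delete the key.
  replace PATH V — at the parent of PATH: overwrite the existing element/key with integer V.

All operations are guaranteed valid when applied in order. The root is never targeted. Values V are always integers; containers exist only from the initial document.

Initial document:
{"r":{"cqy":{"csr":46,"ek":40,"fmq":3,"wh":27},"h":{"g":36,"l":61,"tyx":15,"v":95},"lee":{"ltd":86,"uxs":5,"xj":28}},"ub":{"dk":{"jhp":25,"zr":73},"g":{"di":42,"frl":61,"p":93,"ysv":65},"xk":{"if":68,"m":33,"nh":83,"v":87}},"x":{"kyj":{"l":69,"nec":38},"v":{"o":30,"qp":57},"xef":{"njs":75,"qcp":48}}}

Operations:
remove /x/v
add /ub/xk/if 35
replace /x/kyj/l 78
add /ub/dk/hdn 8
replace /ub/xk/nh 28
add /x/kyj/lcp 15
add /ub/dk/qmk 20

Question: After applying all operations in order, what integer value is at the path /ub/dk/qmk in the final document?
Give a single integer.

Answer: 20

Derivation:
After op 1 (remove /x/v): {"r":{"cqy":{"csr":46,"ek":40,"fmq":3,"wh":27},"h":{"g":36,"l":61,"tyx":15,"v":95},"lee":{"ltd":86,"uxs":5,"xj":28}},"ub":{"dk":{"jhp":25,"zr":73},"g":{"di":42,"frl":61,"p":93,"ysv":65},"xk":{"if":68,"m":33,"nh":83,"v":87}},"x":{"kyj":{"l":69,"nec":38},"xef":{"njs":75,"qcp":48}}}
After op 2 (add /ub/xk/if 35): {"r":{"cqy":{"csr":46,"ek":40,"fmq":3,"wh":27},"h":{"g":36,"l":61,"tyx":15,"v":95},"lee":{"ltd":86,"uxs":5,"xj":28}},"ub":{"dk":{"jhp":25,"zr":73},"g":{"di":42,"frl":61,"p":93,"ysv":65},"xk":{"if":35,"m":33,"nh":83,"v":87}},"x":{"kyj":{"l":69,"nec":38},"xef":{"njs":75,"qcp":48}}}
After op 3 (replace /x/kyj/l 78): {"r":{"cqy":{"csr":46,"ek":40,"fmq":3,"wh":27},"h":{"g":36,"l":61,"tyx":15,"v":95},"lee":{"ltd":86,"uxs":5,"xj":28}},"ub":{"dk":{"jhp":25,"zr":73},"g":{"di":42,"frl":61,"p":93,"ysv":65},"xk":{"if":35,"m":33,"nh":83,"v":87}},"x":{"kyj":{"l":78,"nec":38},"xef":{"njs":75,"qcp":48}}}
After op 4 (add /ub/dk/hdn 8): {"r":{"cqy":{"csr":46,"ek":40,"fmq":3,"wh":27},"h":{"g":36,"l":61,"tyx":15,"v":95},"lee":{"ltd":86,"uxs":5,"xj":28}},"ub":{"dk":{"hdn":8,"jhp":25,"zr":73},"g":{"di":42,"frl":61,"p":93,"ysv":65},"xk":{"if":35,"m":33,"nh":83,"v":87}},"x":{"kyj":{"l":78,"nec":38},"xef":{"njs":75,"qcp":48}}}
After op 5 (replace /ub/xk/nh 28): {"r":{"cqy":{"csr":46,"ek":40,"fmq":3,"wh":27},"h":{"g":36,"l":61,"tyx":15,"v":95},"lee":{"ltd":86,"uxs":5,"xj":28}},"ub":{"dk":{"hdn":8,"jhp":25,"zr":73},"g":{"di":42,"frl":61,"p":93,"ysv":65},"xk":{"if":35,"m":33,"nh":28,"v":87}},"x":{"kyj":{"l":78,"nec":38},"xef":{"njs":75,"qcp":48}}}
After op 6 (add /x/kyj/lcp 15): {"r":{"cqy":{"csr":46,"ek":40,"fmq":3,"wh":27},"h":{"g":36,"l":61,"tyx":15,"v":95},"lee":{"ltd":86,"uxs":5,"xj":28}},"ub":{"dk":{"hdn":8,"jhp":25,"zr":73},"g":{"di":42,"frl":61,"p":93,"ysv":65},"xk":{"if":35,"m":33,"nh":28,"v":87}},"x":{"kyj":{"l":78,"lcp":15,"nec":38},"xef":{"njs":75,"qcp":48}}}
After op 7 (add /ub/dk/qmk 20): {"r":{"cqy":{"csr":46,"ek":40,"fmq":3,"wh":27},"h":{"g":36,"l":61,"tyx":15,"v":95},"lee":{"ltd":86,"uxs":5,"xj":28}},"ub":{"dk":{"hdn":8,"jhp":25,"qmk":20,"zr":73},"g":{"di":42,"frl":61,"p":93,"ysv":65},"xk":{"if":35,"m":33,"nh":28,"v":87}},"x":{"kyj":{"l":78,"lcp":15,"nec":38},"xef":{"njs":75,"qcp":48}}}
Value at /ub/dk/qmk: 20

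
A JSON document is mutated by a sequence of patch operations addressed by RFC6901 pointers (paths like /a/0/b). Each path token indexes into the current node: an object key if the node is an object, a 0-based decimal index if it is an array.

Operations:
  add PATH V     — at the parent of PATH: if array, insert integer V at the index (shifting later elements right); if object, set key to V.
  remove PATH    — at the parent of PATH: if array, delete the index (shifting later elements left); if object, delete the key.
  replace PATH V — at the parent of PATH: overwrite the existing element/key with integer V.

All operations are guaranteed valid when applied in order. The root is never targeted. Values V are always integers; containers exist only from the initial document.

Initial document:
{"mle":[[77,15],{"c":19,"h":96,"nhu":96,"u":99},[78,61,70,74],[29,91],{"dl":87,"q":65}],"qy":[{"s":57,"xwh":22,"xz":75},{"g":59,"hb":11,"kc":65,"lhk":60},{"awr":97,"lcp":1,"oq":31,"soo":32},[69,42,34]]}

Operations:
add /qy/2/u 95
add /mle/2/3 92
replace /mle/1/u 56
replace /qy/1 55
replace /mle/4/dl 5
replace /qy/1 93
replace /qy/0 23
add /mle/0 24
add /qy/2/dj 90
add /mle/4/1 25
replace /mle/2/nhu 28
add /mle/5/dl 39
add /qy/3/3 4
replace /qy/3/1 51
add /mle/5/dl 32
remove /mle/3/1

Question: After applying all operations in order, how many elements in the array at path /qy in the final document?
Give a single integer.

Answer: 4

Derivation:
After op 1 (add /qy/2/u 95): {"mle":[[77,15],{"c":19,"h":96,"nhu":96,"u":99},[78,61,70,74],[29,91],{"dl":87,"q":65}],"qy":[{"s":57,"xwh":22,"xz":75},{"g":59,"hb":11,"kc":65,"lhk":60},{"awr":97,"lcp":1,"oq":31,"soo":32,"u":95},[69,42,34]]}
After op 2 (add /mle/2/3 92): {"mle":[[77,15],{"c":19,"h":96,"nhu":96,"u":99},[78,61,70,92,74],[29,91],{"dl":87,"q":65}],"qy":[{"s":57,"xwh":22,"xz":75},{"g":59,"hb":11,"kc":65,"lhk":60},{"awr":97,"lcp":1,"oq":31,"soo":32,"u":95},[69,42,34]]}
After op 3 (replace /mle/1/u 56): {"mle":[[77,15],{"c":19,"h":96,"nhu":96,"u":56},[78,61,70,92,74],[29,91],{"dl":87,"q":65}],"qy":[{"s":57,"xwh":22,"xz":75},{"g":59,"hb":11,"kc":65,"lhk":60},{"awr":97,"lcp":1,"oq":31,"soo":32,"u":95},[69,42,34]]}
After op 4 (replace /qy/1 55): {"mle":[[77,15],{"c":19,"h":96,"nhu":96,"u":56},[78,61,70,92,74],[29,91],{"dl":87,"q":65}],"qy":[{"s":57,"xwh":22,"xz":75},55,{"awr":97,"lcp":1,"oq":31,"soo":32,"u":95},[69,42,34]]}
After op 5 (replace /mle/4/dl 5): {"mle":[[77,15],{"c":19,"h":96,"nhu":96,"u":56},[78,61,70,92,74],[29,91],{"dl":5,"q":65}],"qy":[{"s":57,"xwh":22,"xz":75},55,{"awr":97,"lcp":1,"oq":31,"soo":32,"u":95},[69,42,34]]}
After op 6 (replace /qy/1 93): {"mle":[[77,15],{"c":19,"h":96,"nhu":96,"u":56},[78,61,70,92,74],[29,91],{"dl":5,"q":65}],"qy":[{"s":57,"xwh":22,"xz":75},93,{"awr":97,"lcp":1,"oq":31,"soo":32,"u":95},[69,42,34]]}
After op 7 (replace /qy/0 23): {"mle":[[77,15],{"c":19,"h":96,"nhu":96,"u":56},[78,61,70,92,74],[29,91],{"dl":5,"q":65}],"qy":[23,93,{"awr":97,"lcp":1,"oq":31,"soo":32,"u":95},[69,42,34]]}
After op 8 (add /mle/0 24): {"mle":[24,[77,15],{"c":19,"h":96,"nhu":96,"u":56},[78,61,70,92,74],[29,91],{"dl":5,"q":65}],"qy":[23,93,{"awr":97,"lcp":1,"oq":31,"soo":32,"u":95},[69,42,34]]}
After op 9 (add /qy/2/dj 90): {"mle":[24,[77,15],{"c":19,"h":96,"nhu":96,"u":56},[78,61,70,92,74],[29,91],{"dl":5,"q":65}],"qy":[23,93,{"awr":97,"dj":90,"lcp":1,"oq":31,"soo":32,"u":95},[69,42,34]]}
After op 10 (add /mle/4/1 25): {"mle":[24,[77,15],{"c":19,"h":96,"nhu":96,"u":56},[78,61,70,92,74],[29,25,91],{"dl":5,"q":65}],"qy":[23,93,{"awr":97,"dj":90,"lcp":1,"oq":31,"soo":32,"u":95},[69,42,34]]}
After op 11 (replace /mle/2/nhu 28): {"mle":[24,[77,15],{"c":19,"h":96,"nhu":28,"u":56},[78,61,70,92,74],[29,25,91],{"dl":5,"q":65}],"qy":[23,93,{"awr":97,"dj":90,"lcp":1,"oq":31,"soo":32,"u":95},[69,42,34]]}
After op 12 (add /mle/5/dl 39): {"mle":[24,[77,15],{"c":19,"h":96,"nhu":28,"u":56},[78,61,70,92,74],[29,25,91],{"dl":39,"q":65}],"qy":[23,93,{"awr":97,"dj":90,"lcp":1,"oq":31,"soo":32,"u":95},[69,42,34]]}
After op 13 (add /qy/3/3 4): {"mle":[24,[77,15],{"c":19,"h":96,"nhu":28,"u":56},[78,61,70,92,74],[29,25,91],{"dl":39,"q":65}],"qy":[23,93,{"awr":97,"dj":90,"lcp":1,"oq":31,"soo":32,"u":95},[69,42,34,4]]}
After op 14 (replace /qy/3/1 51): {"mle":[24,[77,15],{"c":19,"h":96,"nhu":28,"u":56},[78,61,70,92,74],[29,25,91],{"dl":39,"q":65}],"qy":[23,93,{"awr":97,"dj":90,"lcp":1,"oq":31,"soo":32,"u":95},[69,51,34,4]]}
After op 15 (add /mle/5/dl 32): {"mle":[24,[77,15],{"c":19,"h":96,"nhu":28,"u":56},[78,61,70,92,74],[29,25,91],{"dl":32,"q":65}],"qy":[23,93,{"awr":97,"dj":90,"lcp":1,"oq":31,"soo":32,"u":95},[69,51,34,4]]}
After op 16 (remove /mle/3/1): {"mle":[24,[77,15],{"c":19,"h":96,"nhu":28,"u":56},[78,70,92,74],[29,25,91],{"dl":32,"q":65}],"qy":[23,93,{"awr":97,"dj":90,"lcp":1,"oq":31,"soo":32,"u":95},[69,51,34,4]]}
Size at path /qy: 4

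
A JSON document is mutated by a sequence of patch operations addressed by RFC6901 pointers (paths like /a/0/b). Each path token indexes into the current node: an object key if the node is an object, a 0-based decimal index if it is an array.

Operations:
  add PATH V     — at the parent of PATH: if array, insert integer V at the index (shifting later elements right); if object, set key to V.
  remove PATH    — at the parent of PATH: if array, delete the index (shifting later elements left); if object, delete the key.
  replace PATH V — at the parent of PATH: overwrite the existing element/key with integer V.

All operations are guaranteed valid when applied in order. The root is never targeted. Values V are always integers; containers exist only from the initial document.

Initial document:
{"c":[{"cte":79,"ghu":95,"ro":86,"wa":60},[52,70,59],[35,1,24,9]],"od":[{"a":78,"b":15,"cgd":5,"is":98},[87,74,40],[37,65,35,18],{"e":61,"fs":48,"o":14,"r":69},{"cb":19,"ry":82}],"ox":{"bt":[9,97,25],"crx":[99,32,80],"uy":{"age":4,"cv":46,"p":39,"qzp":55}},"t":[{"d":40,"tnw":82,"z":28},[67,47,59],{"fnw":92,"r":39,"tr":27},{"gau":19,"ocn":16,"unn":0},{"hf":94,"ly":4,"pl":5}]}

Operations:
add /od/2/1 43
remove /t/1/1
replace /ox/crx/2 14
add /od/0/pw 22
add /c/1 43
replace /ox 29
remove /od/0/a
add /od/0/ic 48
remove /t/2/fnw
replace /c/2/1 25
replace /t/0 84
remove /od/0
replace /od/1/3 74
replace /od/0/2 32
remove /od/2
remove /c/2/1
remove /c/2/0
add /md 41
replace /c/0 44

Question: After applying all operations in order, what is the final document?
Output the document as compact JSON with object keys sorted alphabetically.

After op 1 (add /od/2/1 43): {"c":[{"cte":79,"ghu":95,"ro":86,"wa":60},[52,70,59],[35,1,24,9]],"od":[{"a":78,"b":15,"cgd":5,"is":98},[87,74,40],[37,43,65,35,18],{"e":61,"fs":48,"o":14,"r":69},{"cb":19,"ry":82}],"ox":{"bt":[9,97,25],"crx":[99,32,80],"uy":{"age":4,"cv":46,"p":39,"qzp":55}},"t":[{"d":40,"tnw":82,"z":28},[67,47,59],{"fnw":92,"r":39,"tr":27},{"gau":19,"ocn":16,"unn":0},{"hf":94,"ly":4,"pl":5}]}
After op 2 (remove /t/1/1): {"c":[{"cte":79,"ghu":95,"ro":86,"wa":60},[52,70,59],[35,1,24,9]],"od":[{"a":78,"b":15,"cgd":5,"is":98},[87,74,40],[37,43,65,35,18],{"e":61,"fs":48,"o":14,"r":69},{"cb":19,"ry":82}],"ox":{"bt":[9,97,25],"crx":[99,32,80],"uy":{"age":4,"cv":46,"p":39,"qzp":55}},"t":[{"d":40,"tnw":82,"z":28},[67,59],{"fnw":92,"r":39,"tr":27},{"gau":19,"ocn":16,"unn":0},{"hf":94,"ly":4,"pl":5}]}
After op 3 (replace /ox/crx/2 14): {"c":[{"cte":79,"ghu":95,"ro":86,"wa":60},[52,70,59],[35,1,24,9]],"od":[{"a":78,"b":15,"cgd":5,"is":98},[87,74,40],[37,43,65,35,18],{"e":61,"fs":48,"o":14,"r":69},{"cb":19,"ry":82}],"ox":{"bt":[9,97,25],"crx":[99,32,14],"uy":{"age":4,"cv":46,"p":39,"qzp":55}},"t":[{"d":40,"tnw":82,"z":28},[67,59],{"fnw":92,"r":39,"tr":27},{"gau":19,"ocn":16,"unn":0},{"hf":94,"ly":4,"pl":5}]}
After op 4 (add /od/0/pw 22): {"c":[{"cte":79,"ghu":95,"ro":86,"wa":60},[52,70,59],[35,1,24,9]],"od":[{"a":78,"b":15,"cgd":5,"is":98,"pw":22},[87,74,40],[37,43,65,35,18],{"e":61,"fs":48,"o":14,"r":69},{"cb":19,"ry":82}],"ox":{"bt":[9,97,25],"crx":[99,32,14],"uy":{"age":4,"cv":46,"p":39,"qzp":55}},"t":[{"d":40,"tnw":82,"z":28},[67,59],{"fnw":92,"r":39,"tr":27},{"gau":19,"ocn":16,"unn":0},{"hf":94,"ly":4,"pl":5}]}
After op 5 (add /c/1 43): {"c":[{"cte":79,"ghu":95,"ro":86,"wa":60},43,[52,70,59],[35,1,24,9]],"od":[{"a":78,"b":15,"cgd":5,"is":98,"pw":22},[87,74,40],[37,43,65,35,18],{"e":61,"fs":48,"o":14,"r":69},{"cb":19,"ry":82}],"ox":{"bt":[9,97,25],"crx":[99,32,14],"uy":{"age":4,"cv":46,"p":39,"qzp":55}},"t":[{"d":40,"tnw":82,"z":28},[67,59],{"fnw":92,"r":39,"tr":27},{"gau":19,"ocn":16,"unn":0},{"hf":94,"ly":4,"pl":5}]}
After op 6 (replace /ox 29): {"c":[{"cte":79,"ghu":95,"ro":86,"wa":60},43,[52,70,59],[35,1,24,9]],"od":[{"a":78,"b":15,"cgd":5,"is":98,"pw":22},[87,74,40],[37,43,65,35,18],{"e":61,"fs":48,"o":14,"r":69},{"cb":19,"ry":82}],"ox":29,"t":[{"d":40,"tnw":82,"z":28},[67,59],{"fnw":92,"r":39,"tr":27},{"gau":19,"ocn":16,"unn":0},{"hf":94,"ly":4,"pl":5}]}
After op 7 (remove /od/0/a): {"c":[{"cte":79,"ghu":95,"ro":86,"wa":60},43,[52,70,59],[35,1,24,9]],"od":[{"b":15,"cgd":5,"is":98,"pw":22},[87,74,40],[37,43,65,35,18],{"e":61,"fs":48,"o":14,"r":69},{"cb":19,"ry":82}],"ox":29,"t":[{"d":40,"tnw":82,"z":28},[67,59],{"fnw":92,"r":39,"tr":27},{"gau":19,"ocn":16,"unn":0},{"hf":94,"ly":4,"pl":5}]}
After op 8 (add /od/0/ic 48): {"c":[{"cte":79,"ghu":95,"ro":86,"wa":60},43,[52,70,59],[35,1,24,9]],"od":[{"b":15,"cgd":5,"ic":48,"is":98,"pw":22},[87,74,40],[37,43,65,35,18],{"e":61,"fs":48,"o":14,"r":69},{"cb":19,"ry":82}],"ox":29,"t":[{"d":40,"tnw":82,"z":28},[67,59],{"fnw":92,"r":39,"tr":27},{"gau":19,"ocn":16,"unn":0},{"hf":94,"ly":4,"pl":5}]}
After op 9 (remove /t/2/fnw): {"c":[{"cte":79,"ghu":95,"ro":86,"wa":60},43,[52,70,59],[35,1,24,9]],"od":[{"b":15,"cgd":5,"ic":48,"is":98,"pw":22},[87,74,40],[37,43,65,35,18],{"e":61,"fs":48,"o":14,"r":69},{"cb":19,"ry":82}],"ox":29,"t":[{"d":40,"tnw":82,"z":28},[67,59],{"r":39,"tr":27},{"gau":19,"ocn":16,"unn":0},{"hf":94,"ly":4,"pl":5}]}
After op 10 (replace /c/2/1 25): {"c":[{"cte":79,"ghu":95,"ro":86,"wa":60},43,[52,25,59],[35,1,24,9]],"od":[{"b":15,"cgd":5,"ic":48,"is":98,"pw":22},[87,74,40],[37,43,65,35,18],{"e":61,"fs":48,"o":14,"r":69},{"cb":19,"ry":82}],"ox":29,"t":[{"d":40,"tnw":82,"z":28},[67,59],{"r":39,"tr":27},{"gau":19,"ocn":16,"unn":0},{"hf":94,"ly":4,"pl":5}]}
After op 11 (replace /t/0 84): {"c":[{"cte":79,"ghu":95,"ro":86,"wa":60},43,[52,25,59],[35,1,24,9]],"od":[{"b":15,"cgd":5,"ic":48,"is":98,"pw":22},[87,74,40],[37,43,65,35,18],{"e":61,"fs":48,"o":14,"r":69},{"cb":19,"ry":82}],"ox":29,"t":[84,[67,59],{"r":39,"tr":27},{"gau":19,"ocn":16,"unn":0},{"hf":94,"ly":4,"pl":5}]}
After op 12 (remove /od/0): {"c":[{"cte":79,"ghu":95,"ro":86,"wa":60},43,[52,25,59],[35,1,24,9]],"od":[[87,74,40],[37,43,65,35,18],{"e":61,"fs":48,"o":14,"r":69},{"cb":19,"ry":82}],"ox":29,"t":[84,[67,59],{"r":39,"tr":27},{"gau":19,"ocn":16,"unn":0},{"hf":94,"ly":4,"pl":5}]}
After op 13 (replace /od/1/3 74): {"c":[{"cte":79,"ghu":95,"ro":86,"wa":60},43,[52,25,59],[35,1,24,9]],"od":[[87,74,40],[37,43,65,74,18],{"e":61,"fs":48,"o":14,"r":69},{"cb":19,"ry":82}],"ox":29,"t":[84,[67,59],{"r":39,"tr":27},{"gau":19,"ocn":16,"unn":0},{"hf":94,"ly":4,"pl":5}]}
After op 14 (replace /od/0/2 32): {"c":[{"cte":79,"ghu":95,"ro":86,"wa":60},43,[52,25,59],[35,1,24,9]],"od":[[87,74,32],[37,43,65,74,18],{"e":61,"fs":48,"o":14,"r":69},{"cb":19,"ry":82}],"ox":29,"t":[84,[67,59],{"r":39,"tr":27},{"gau":19,"ocn":16,"unn":0},{"hf":94,"ly":4,"pl":5}]}
After op 15 (remove /od/2): {"c":[{"cte":79,"ghu":95,"ro":86,"wa":60},43,[52,25,59],[35,1,24,9]],"od":[[87,74,32],[37,43,65,74,18],{"cb":19,"ry":82}],"ox":29,"t":[84,[67,59],{"r":39,"tr":27},{"gau":19,"ocn":16,"unn":0},{"hf":94,"ly":4,"pl":5}]}
After op 16 (remove /c/2/1): {"c":[{"cte":79,"ghu":95,"ro":86,"wa":60},43,[52,59],[35,1,24,9]],"od":[[87,74,32],[37,43,65,74,18],{"cb":19,"ry":82}],"ox":29,"t":[84,[67,59],{"r":39,"tr":27},{"gau":19,"ocn":16,"unn":0},{"hf":94,"ly":4,"pl":5}]}
After op 17 (remove /c/2/0): {"c":[{"cte":79,"ghu":95,"ro":86,"wa":60},43,[59],[35,1,24,9]],"od":[[87,74,32],[37,43,65,74,18],{"cb":19,"ry":82}],"ox":29,"t":[84,[67,59],{"r":39,"tr":27},{"gau":19,"ocn":16,"unn":0},{"hf":94,"ly":4,"pl":5}]}
After op 18 (add /md 41): {"c":[{"cte":79,"ghu":95,"ro":86,"wa":60},43,[59],[35,1,24,9]],"md":41,"od":[[87,74,32],[37,43,65,74,18],{"cb":19,"ry":82}],"ox":29,"t":[84,[67,59],{"r":39,"tr":27},{"gau":19,"ocn":16,"unn":0},{"hf":94,"ly":4,"pl":5}]}
After op 19 (replace /c/0 44): {"c":[44,43,[59],[35,1,24,9]],"md":41,"od":[[87,74,32],[37,43,65,74,18],{"cb":19,"ry":82}],"ox":29,"t":[84,[67,59],{"r":39,"tr":27},{"gau":19,"ocn":16,"unn":0},{"hf":94,"ly":4,"pl":5}]}

Answer: {"c":[44,43,[59],[35,1,24,9]],"md":41,"od":[[87,74,32],[37,43,65,74,18],{"cb":19,"ry":82}],"ox":29,"t":[84,[67,59],{"r":39,"tr":27},{"gau":19,"ocn":16,"unn":0},{"hf":94,"ly":4,"pl":5}]}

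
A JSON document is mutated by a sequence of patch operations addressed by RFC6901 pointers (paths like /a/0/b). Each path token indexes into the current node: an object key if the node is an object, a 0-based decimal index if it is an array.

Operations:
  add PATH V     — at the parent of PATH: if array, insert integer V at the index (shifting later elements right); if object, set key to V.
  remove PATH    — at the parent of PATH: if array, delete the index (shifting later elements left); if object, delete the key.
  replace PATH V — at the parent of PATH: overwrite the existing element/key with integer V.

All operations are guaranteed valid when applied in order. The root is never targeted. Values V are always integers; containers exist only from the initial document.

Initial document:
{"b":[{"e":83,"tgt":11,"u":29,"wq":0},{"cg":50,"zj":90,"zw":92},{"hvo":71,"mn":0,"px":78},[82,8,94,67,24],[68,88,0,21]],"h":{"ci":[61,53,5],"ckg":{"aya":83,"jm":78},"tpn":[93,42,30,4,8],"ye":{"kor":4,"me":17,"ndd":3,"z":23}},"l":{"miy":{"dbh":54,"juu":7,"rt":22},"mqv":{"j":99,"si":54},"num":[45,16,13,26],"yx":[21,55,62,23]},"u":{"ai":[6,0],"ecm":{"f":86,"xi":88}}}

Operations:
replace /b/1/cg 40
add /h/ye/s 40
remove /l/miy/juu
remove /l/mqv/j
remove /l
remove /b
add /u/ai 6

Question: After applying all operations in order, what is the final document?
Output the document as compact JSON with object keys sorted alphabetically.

Answer: {"h":{"ci":[61,53,5],"ckg":{"aya":83,"jm":78},"tpn":[93,42,30,4,8],"ye":{"kor":4,"me":17,"ndd":3,"s":40,"z":23}},"u":{"ai":6,"ecm":{"f":86,"xi":88}}}

Derivation:
After op 1 (replace /b/1/cg 40): {"b":[{"e":83,"tgt":11,"u":29,"wq":0},{"cg":40,"zj":90,"zw":92},{"hvo":71,"mn":0,"px":78},[82,8,94,67,24],[68,88,0,21]],"h":{"ci":[61,53,5],"ckg":{"aya":83,"jm":78},"tpn":[93,42,30,4,8],"ye":{"kor":4,"me":17,"ndd":3,"z":23}},"l":{"miy":{"dbh":54,"juu":7,"rt":22},"mqv":{"j":99,"si":54},"num":[45,16,13,26],"yx":[21,55,62,23]},"u":{"ai":[6,0],"ecm":{"f":86,"xi":88}}}
After op 2 (add /h/ye/s 40): {"b":[{"e":83,"tgt":11,"u":29,"wq":0},{"cg":40,"zj":90,"zw":92},{"hvo":71,"mn":0,"px":78},[82,8,94,67,24],[68,88,0,21]],"h":{"ci":[61,53,5],"ckg":{"aya":83,"jm":78},"tpn":[93,42,30,4,8],"ye":{"kor":4,"me":17,"ndd":3,"s":40,"z":23}},"l":{"miy":{"dbh":54,"juu":7,"rt":22},"mqv":{"j":99,"si":54},"num":[45,16,13,26],"yx":[21,55,62,23]},"u":{"ai":[6,0],"ecm":{"f":86,"xi":88}}}
After op 3 (remove /l/miy/juu): {"b":[{"e":83,"tgt":11,"u":29,"wq":0},{"cg":40,"zj":90,"zw":92},{"hvo":71,"mn":0,"px":78},[82,8,94,67,24],[68,88,0,21]],"h":{"ci":[61,53,5],"ckg":{"aya":83,"jm":78},"tpn":[93,42,30,4,8],"ye":{"kor":4,"me":17,"ndd":3,"s":40,"z":23}},"l":{"miy":{"dbh":54,"rt":22},"mqv":{"j":99,"si":54},"num":[45,16,13,26],"yx":[21,55,62,23]},"u":{"ai":[6,0],"ecm":{"f":86,"xi":88}}}
After op 4 (remove /l/mqv/j): {"b":[{"e":83,"tgt":11,"u":29,"wq":0},{"cg":40,"zj":90,"zw":92},{"hvo":71,"mn":0,"px":78},[82,8,94,67,24],[68,88,0,21]],"h":{"ci":[61,53,5],"ckg":{"aya":83,"jm":78},"tpn":[93,42,30,4,8],"ye":{"kor":4,"me":17,"ndd":3,"s":40,"z":23}},"l":{"miy":{"dbh":54,"rt":22},"mqv":{"si":54},"num":[45,16,13,26],"yx":[21,55,62,23]},"u":{"ai":[6,0],"ecm":{"f":86,"xi":88}}}
After op 5 (remove /l): {"b":[{"e":83,"tgt":11,"u":29,"wq":0},{"cg":40,"zj":90,"zw":92},{"hvo":71,"mn":0,"px":78},[82,8,94,67,24],[68,88,0,21]],"h":{"ci":[61,53,5],"ckg":{"aya":83,"jm":78},"tpn":[93,42,30,4,8],"ye":{"kor":4,"me":17,"ndd":3,"s":40,"z":23}},"u":{"ai":[6,0],"ecm":{"f":86,"xi":88}}}
After op 6 (remove /b): {"h":{"ci":[61,53,5],"ckg":{"aya":83,"jm":78},"tpn":[93,42,30,4,8],"ye":{"kor":4,"me":17,"ndd":3,"s":40,"z":23}},"u":{"ai":[6,0],"ecm":{"f":86,"xi":88}}}
After op 7 (add /u/ai 6): {"h":{"ci":[61,53,5],"ckg":{"aya":83,"jm":78},"tpn":[93,42,30,4,8],"ye":{"kor":4,"me":17,"ndd":3,"s":40,"z":23}},"u":{"ai":6,"ecm":{"f":86,"xi":88}}}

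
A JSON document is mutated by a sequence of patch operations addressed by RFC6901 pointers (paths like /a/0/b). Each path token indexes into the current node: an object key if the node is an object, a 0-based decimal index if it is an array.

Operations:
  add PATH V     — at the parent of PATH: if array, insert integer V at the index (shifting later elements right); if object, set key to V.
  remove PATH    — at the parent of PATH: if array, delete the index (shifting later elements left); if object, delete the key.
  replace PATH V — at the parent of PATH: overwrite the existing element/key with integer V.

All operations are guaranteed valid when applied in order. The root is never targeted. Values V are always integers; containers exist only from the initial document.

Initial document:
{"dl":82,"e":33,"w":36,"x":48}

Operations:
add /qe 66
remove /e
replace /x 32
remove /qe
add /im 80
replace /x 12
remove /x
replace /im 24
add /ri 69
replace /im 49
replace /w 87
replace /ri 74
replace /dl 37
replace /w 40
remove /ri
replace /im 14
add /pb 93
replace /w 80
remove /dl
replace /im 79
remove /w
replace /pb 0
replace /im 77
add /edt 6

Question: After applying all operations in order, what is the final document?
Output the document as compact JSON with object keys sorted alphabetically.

After op 1 (add /qe 66): {"dl":82,"e":33,"qe":66,"w":36,"x":48}
After op 2 (remove /e): {"dl":82,"qe":66,"w":36,"x":48}
After op 3 (replace /x 32): {"dl":82,"qe":66,"w":36,"x":32}
After op 4 (remove /qe): {"dl":82,"w":36,"x":32}
After op 5 (add /im 80): {"dl":82,"im":80,"w":36,"x":32}
After op 6 (replace /x 12): {"dl":82,"im":80,"w":36,"x":12}
After op 7 (remove /x): {"dl":82,"im":80,"w":36}
After op 8 (replace /im 24): {"dl":82,"im":24,"w":36}
After op 9 (add /ri 69): {"dl":82,"im":24,"ri":69,"w":36}
After op 10 (replace /im 49): {"dl":82,"im":49,"ri":69,"w":36}
After op 11 (replace /w 87): {"dl":82,"im":49,"ri":69,"w":87}
After op 12 (replace /ri 74): {"dl":82,"im":49,"ri":74,"w":87}
After op 13 (replace /dl 37): {"dl":37,"im":49,"ri":74,"w":87}
After op 14 (replace /w 40): {"dl":37,"im":49,"ri":74,"w":40}
After op 15 (remove /ri): {"dl":37,"im":49,"w":40}
After op 16 (replace /im 14): {"dl":37,"im":14,"w":40}
After op 17 (add /pb 93): {"dl":37,"im":14,"pb":93,"w":40}
After op 18 (replace /w 80): {"dl":37,"im":14,"pb":93,"w":80}
After op 19 (remove /dl): {"im":14,"pb":93,"w":80}
After op 20 (replace /im 79): {"im":79,"pb":93,"w":80}
After op 21 (remove /w): {"im":79,"pb":93}
After op 22 (replace /pb 0): {"im":79,"pb":0}
After op 23 (replace /im 77): {"im":77,"pb":0}
After op 24 (add /edt 6): {"edt":6,"im":77,"pb":0}

Answer: {"edt":6,"im":77,"pb":0}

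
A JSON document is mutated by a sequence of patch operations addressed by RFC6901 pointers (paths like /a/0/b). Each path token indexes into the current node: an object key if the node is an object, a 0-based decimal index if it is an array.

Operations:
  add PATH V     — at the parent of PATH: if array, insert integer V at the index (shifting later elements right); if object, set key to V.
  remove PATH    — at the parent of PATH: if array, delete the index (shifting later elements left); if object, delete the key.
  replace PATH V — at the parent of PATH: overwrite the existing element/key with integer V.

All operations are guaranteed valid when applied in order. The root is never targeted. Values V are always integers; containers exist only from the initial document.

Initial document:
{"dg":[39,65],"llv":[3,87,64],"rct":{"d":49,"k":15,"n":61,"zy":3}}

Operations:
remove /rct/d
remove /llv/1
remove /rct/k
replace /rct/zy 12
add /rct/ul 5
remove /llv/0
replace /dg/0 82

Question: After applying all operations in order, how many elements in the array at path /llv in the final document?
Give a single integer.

After op 1 (remove /rct/d): {"dg":[39,65],"llv":[3,87,64],"rct":{"k":15,"n":61,"zy":3}}
After op 2 (remove /llv/1): {"dg":[39,65],"llv":[3,64],"rct":{"k":15,"n":61,"zy":3}}
After op 3 (remove /rct/k): {"dg":[39,65],"llv":[3,64],"rct":{"n":61,"zy":3}}
After op 4 (replace /rct/zy 12): {"dg":[39,65],"llv":[3,64],"rct":{"n":61,"zy":12}}
After op 5 (add /rct/ul 5): {"dg":[39,65],"llv":[3,64],"rct":{"n":61,"ul":5,"zy":12}}
After op 6 (remove /llv/0): {"dg":[39,65],"llv":[64],"rct":{"n":61,"ul":5,"zy":12}}
After op 7 (replace /dg/0 82): {"dg":[82,65],"llv":[64],"rct":{"n":61,"ul":5,"zy":12}}
Size at path /llv: 1

Answer: 1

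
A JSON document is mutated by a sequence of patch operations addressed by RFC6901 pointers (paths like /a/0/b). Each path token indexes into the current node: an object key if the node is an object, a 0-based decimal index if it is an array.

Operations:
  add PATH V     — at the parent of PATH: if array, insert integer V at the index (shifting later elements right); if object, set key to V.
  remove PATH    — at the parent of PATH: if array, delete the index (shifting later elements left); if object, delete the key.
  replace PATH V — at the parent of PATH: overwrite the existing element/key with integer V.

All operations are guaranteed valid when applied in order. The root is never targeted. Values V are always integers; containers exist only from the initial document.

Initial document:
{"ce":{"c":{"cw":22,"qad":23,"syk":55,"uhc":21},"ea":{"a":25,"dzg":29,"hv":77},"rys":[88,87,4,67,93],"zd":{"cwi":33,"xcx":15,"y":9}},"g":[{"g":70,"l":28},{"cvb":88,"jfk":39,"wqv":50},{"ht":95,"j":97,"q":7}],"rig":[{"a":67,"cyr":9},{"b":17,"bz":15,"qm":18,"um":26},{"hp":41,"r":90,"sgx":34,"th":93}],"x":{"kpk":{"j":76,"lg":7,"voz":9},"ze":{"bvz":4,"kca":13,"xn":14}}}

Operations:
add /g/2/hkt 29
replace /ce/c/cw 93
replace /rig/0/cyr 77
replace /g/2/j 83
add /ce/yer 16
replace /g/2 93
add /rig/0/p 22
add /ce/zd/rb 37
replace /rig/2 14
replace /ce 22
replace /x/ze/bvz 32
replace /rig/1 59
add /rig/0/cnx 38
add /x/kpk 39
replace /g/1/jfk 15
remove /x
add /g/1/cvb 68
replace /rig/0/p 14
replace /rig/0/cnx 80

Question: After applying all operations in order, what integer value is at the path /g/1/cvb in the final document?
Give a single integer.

Answer: 68

Derivation:
After op 1 (add /g/2/hkt 29): {"ce":{"c":{"cw":22,"qad":23,"syk":55,"uhc":21},"ea":{"a":25,"dzg":29,"hv":77},"rys":[88,87,4,67,93],"zd":{"cwi":33,"xcx":15,"y":9}},"g":[{"g":70,"l":28},{"cvb":88,"jfk":39,"wqv":50},{"hkt":29,"ht":95,"j":97,"q":7}],"rig":[{"a":67,"cyr":9},{"b":17,"bz":15,"qm":18,"um":26},{"hp":41,"r":90,"sgx":34,"th":93}],"x":{"kpk":{"j":76,"lg":7,"voz":9},"ze":{"bvz":4,"kca":13,"xn":14}}}
After op 2 (replace /ce/c/cw 93): {"ce":{"c":{"cw":93,"qad":23,"syk":55,"uhc":21},"ea":{"a":25,"dzg":29,"hv":77},"rys":[88,87,4,67,93],"zd":{"cwi":33,"xcx":15,"y":9}},"g":[{"g":70,"l":28},{"cvb":88,"jfk":39,"wqv":50},{"hkt":29,"ht":95,"j":97,"q":7}],"rig":[{"a":67,"cyr":9},{"b":17,"bz":15,"qm":18,"um":26},{"hp":41,"r":90,"sgx":34,"th":93}],"x":{"kpk":{"j":76,"lg":7,"voz":9},"ze":{"bvz":4,"kca":13,"xn":14}}}
After op 3 (replace /rig/0/cyr 77): {"ce":{"c":{"cw":93,"qad":23,"syk":55,"uhc":21},"ea":{"a":25,"dzg":29,"hv":77},"rys":[88,87,4,67,93],"zd":{"cwi":33,"xcx":15,"y":9}},"g":[{"g":70,"l":28},{"cvb":88,"jfk":39,"wqv":50},{"hkt":29,"ht":95,"j":97,"q":7}],"rig":[{"a":67,"cyr":77},{"b":17,"bz":15,"qm":18,"um":26},{"hp":41,"r":90,"sgx":34,"th":93}],"x":{"kpk":{"j":76,"lg":7,"voz":9},"ze":{"bvz":4,"kca":13,"xn":14}}}
After op 4 (replace /g/2/j 83): {"ce":{"c":{"cw":93,"qad":23,"syk":55,"uhc":21},"ea":{"a":25,"dzg":29,"hv":77},"rys":[88,87,4,67,93],"zd":{"cwi":33,"xcx":15,"y":9}},"g":[{"g":70,"l":28},{"cvb":88,"jfk":39,"wqv":50},{"hkt":29,"ht":95,"j":83,"q":7}],"rig":[{"a":67,"cyr":77},{"b":17,"bz":15,"qm":18,"um":26},{"hp":41,"r":90,"sgx":34,"th":93}],"x":{"kpk":{"j":76,"lg":7,"voz":9},"ze":{"bvz":4,"kca":13,"xn":14}}}
After op 5 (add /ce/yer 16): {"ce":{"c":{"cw":93,"qad":23,"syk":55,"uhc":21},"ea":{"a":25,"dzg":29,"hv":77},"rys":[88,87,4,67,93],"yer":16,"zd":{"cwi":33,"xcx":15,"y":9}},"g":[{"g":70,"l":28},{"cvb":88,"jfk":39,"wqv":50},{"hkt":29,"ht":95,"j":83,"q":7}],"rig":[{"a":67,"cyr":77},{"b":17,"bz":15,"qm":18,"um":26},{"hp":41,"r":90,"sgx":34,"th":93}],"x":{"kpk":{"j":76,"lg":7,"voz":9},"ze":{"bvz":4,"kca":13,"xn":14}}}
After op 6 (replace /g/2 93): {"ce":{"c":{"cw":93,"qad":23,"syk":55,"uhc":21},"ea":{"a":25,"dzg":29,"hv":77},"rys":[88,87,4,67,93],"yer":16,"zd":{"cwi":33,"xcx":15,"y":9}},"g":[{"g":70,"l":28},{"cvb":88,"jfk":39,"wqv":50},93],"rig":[{"a":67,"cyr":77},{"b":17,"bz":15,"qm":18,"um":26},{"hp":41,"r":90,"sgx":34,"th":93}],"x":{"kpk":{"j":76,"lg":7,"voz":9},"ze":{"bvz":4,"kca":13,"xn":14}}}
After op 7 (add /rig/0/p 22): {"ce":{"c":{"cw":93,"qad":23,"syk":55,"uhc":21},"ea":{"a":25,"dzg":29,"hv":77},"rys":[88,87,4,67,93],"yer":16,"zd":{"cwi":33,"xcx":15,"y":9}},"g":[{"g":70,"l":28},{"cvb":88,"jfk":39,"wqv":50},93],"rig":[{"a":67,"cyr":77,"p":22},{"b":17,"bz":15,"qm":18,"um":26},{"hp":41,"r":90,"sgx":34,"th":93}],"x":{"kpk":{"j":76,"lg":7,"voz":9},"ze":{"bvz":4,"kca":13,"xn":14}}}
After op 8 (add /ce/zd/rb 37): {"ce":{"c":{"cw":93,"qad":23,"syk":55,"uhc":21},"ea":{"a":25,"dzg":29,"hv":77},"rys":[88,87,4,67,93],"yer":16,"zd":{"cwi":33,"rb":37,"xcx":15,"y":9}},"g":[{"g":70,"l":28},{"cvb":88,"jfk":39,"wqv":50},93],"rig":[{"a":67,"cyr":77,"p":22},{"b":17,"bz":15,"qm":18,"um":26},{"hp":41,"r":90,"sgx":34,"th":93}],"x":{"kpk":{"j":76,"lg":7,"voz":9},"ze":{"bvz":4,"kca":13,"xn":14}}}
After op 9 (replace /rig/2 14): {"ce":{"c":{"cw":93,"qad":23,"syk":55,"uhc":21},"ea":{"a":25,"dzg":29,"hv":77},"rys":[88,87,4,67,93],"yer":16,"zd":{"cwi":33,"rb":37,"xcx":15,"y":9}},"g":[{"g":70,"l":28},{"cvb":88,"jfk":39,"wqv":50},93],"rig":[{"a":67,"cyr":77,"p":22},{"b":17,"bz":15,"qm":18,"um":26},14],"x":{"kpk":{"j":76,"lg":7,"voz":9},"ze":{"bvz":4,"kca":13,"xn":14}}}
After op 10 (replace /ce 22): {"ce":22,"g":[{"g":70,"l":28},{"cvb":88,"jfk":39,"wqv":50},93],"rig":[{"a":67,"cyr":77,"p":22},{"b":17,"bz":15,"qm":18,"um":26},14],"x":{"kpk":{"j":76,"lg":7,"voz":9},"ze":{"bvz":4,"kca":13,"xn":14}}}
After op 11 (replace /x/ze/bvz 32): {"ce":22,"g":[{"g":70,"l":28},{"cvb":88,"jfk":39,"wqv":50},93],"rig":[{"a":67,"cyr":77,"p":22},{"b":17,"bz":15,"qm":18,"um":26},14],"x":{"kpk":{"j":76,"lg":7,"voz":9},"ze":{"bvz":32,"kca":13,"xn":14}}}
After op 12 (replace /rig/1 59): {"ce":22,"g":[{"g":70,"l":28},{"cvb":88,"jfk":39,"wqv":50},93],"rig":[{"a":67,"cyr":77,"p":22},59,14],"x":{"kpk":{"j":76,"lg":7,"voz":9},"ze":{"bvz":32,"kca":13,"xn":14}}}
After op 13 (add /rig/0/cnx 38): {"ce":22,"g":[{"g":70,"l":28},{"cvb":88,"jfk":39,"wqv":50},93],"rig":[{"a":67,"cnx":38,"cyr":77,"p":22},59,14],"x":{"kpk":{"j":76,"lg":7,"voz":9},"ze":{"bvz":32,"kca":13,"xn":14}}}
After op 14 (add /x/kpk 39): {"ce":22,"g":[{"g":70,"l":28},{"cvb":88,"jfk":39,"wqv":50},93],"rig":[{"a":67,"cnx":38,"cyr":77,"p":22},59,14],"x":{"kpk":39,"ze":{"bvz":32,"kca":13,"xn":14}}}
After op 15 (replace /g/1/jfk 15): {"ce":22,"g":[{"g":70,"l":28},{"cvb":88,"jfk":15,"wqv":50},93],"rig":[{"a":67,"cnx":38,"cyr":77,"p":22},59,14],"x":{"kpk":39,"ze":{"bvz":32,"kca":13,"xn":14}}}
After op 16 (remove /x): {"ce":22,"g":[{"g":70,"l":28},{"cvb":88,"jfk":15,"wqv":50},93],"rig":[{"a":67,"cnx":38,"cyr":77,"p":22},59,14]}
After op 17 (add /g/1/cvb 68): {"ce":22,"g":[{"g":70,"l":28},{"cvb":68,"jfk":15,"wqv":50},93],"rig":[{"a":67,"cnx":38,"cyr":77,"p":22},59,14]}
After op 18 (replace /rig/0/p 14): {"ce":22,"g":[{"g":70,"l":28},{"cvb":68,"jfk":15,"wqv":50},93],"rig":[{"a":67,"cnx":38,"cyr":77,"p":14},59,14]}
After op 19 (replace /rig/0/cnx 80): {"ce":22,"g":[{"g":70,"l":28},{"cvb":68,"jfk":15,"wqv":50},93],"rig":[{"a":67,"cnx":80,"cyr":77,"p":14},59,14]}
Value at /g/1/cvb: 68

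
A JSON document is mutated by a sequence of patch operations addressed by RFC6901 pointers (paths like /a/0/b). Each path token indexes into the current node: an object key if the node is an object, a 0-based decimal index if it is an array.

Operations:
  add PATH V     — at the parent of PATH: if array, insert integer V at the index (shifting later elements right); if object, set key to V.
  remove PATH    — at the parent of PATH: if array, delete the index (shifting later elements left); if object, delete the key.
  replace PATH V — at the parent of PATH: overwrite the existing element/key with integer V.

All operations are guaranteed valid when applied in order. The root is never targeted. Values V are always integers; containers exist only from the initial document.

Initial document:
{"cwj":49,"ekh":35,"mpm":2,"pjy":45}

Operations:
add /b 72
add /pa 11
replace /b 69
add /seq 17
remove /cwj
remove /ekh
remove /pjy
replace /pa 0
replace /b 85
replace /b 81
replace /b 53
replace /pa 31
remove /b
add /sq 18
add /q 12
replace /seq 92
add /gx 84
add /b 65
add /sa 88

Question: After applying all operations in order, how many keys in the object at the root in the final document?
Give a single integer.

Answer: 8

Derivation:
After op 1 (add /b 72): {"b":72,"cwj":49,"ekh":35,"mpm":2,"pjy":45}
After op 2 (add /pa 11): {"b":72,"cwj":49,"ekh":35,"mpm":2,"pa":11,"pjy":45}
After op 3 (replace /b 69): {"b":69,"cwj":49,"ekh":35,"mpm":2,"pa":11,"pjy":45}
After op 4 (add /seq 17): {"b":69,"cwj":49,"ekh":35,"mpm":2,"pa":11,"pjy":45,"seq":17}
After op 5 (remove /cwj): {"b":69,"ekh":35,"mpm":2,"pa":11,"pjy":45,"seq":17}
After op 6 (remove /ekh): {"b":69,"mpm":2,"pa":11,"pjy":45,"seq":17}
After op 7 (remove /pjy): {"b":69,"mpm":2,"pa":11,"seq":17}
After op 8 (replace /pa 0): {"b":69,"mpm":2,"pa":0,"seq":17}
After op 9 (replace /b 85): {"b":85,"mpm":2,"pa":0,"seq":17}
After op 10 (replace /b 81): {"b":81,"mpm":2,"pa":0,"seq":17}
After op 11 (replace /b 53): {"b":53,"mpm":2,"pa":0,"seq":17}
After op 12 (replace /pa 31): {"b":53,"mpm":2,"pa":31,"seq":17}
After op 13 (remove /b): {"mpm":2,"pa":31,"seq":17}
After op 14 (add /sq 18): {"mpm":2,"pa":31,"seq":17,"sq":18}
After op 15 (add /q 12): {"mpm":2,"pa":31,"q":12,"seq":17,"sq":18}
After op 16 (replace /seq 92): {"mpm":2,"pa":31,"q":12,"seq":92,"sq":18}
After op 17 (add /gx 84): {"gx":84,"mpm":2,"pa":31,"q":12,"seq":92,"sq":18}
After op 18 (add /b 65): {"b":65,"gx":84,"mpm":2,"pa":31,"q":12,"seq":92,"sq":18}
After op 19 (add /sa 88): {"b":65,"gx":84,"mpm":2,"pa":31,"q":12,"sa":88,"seq":92,"sq":18}
Size at the root: 8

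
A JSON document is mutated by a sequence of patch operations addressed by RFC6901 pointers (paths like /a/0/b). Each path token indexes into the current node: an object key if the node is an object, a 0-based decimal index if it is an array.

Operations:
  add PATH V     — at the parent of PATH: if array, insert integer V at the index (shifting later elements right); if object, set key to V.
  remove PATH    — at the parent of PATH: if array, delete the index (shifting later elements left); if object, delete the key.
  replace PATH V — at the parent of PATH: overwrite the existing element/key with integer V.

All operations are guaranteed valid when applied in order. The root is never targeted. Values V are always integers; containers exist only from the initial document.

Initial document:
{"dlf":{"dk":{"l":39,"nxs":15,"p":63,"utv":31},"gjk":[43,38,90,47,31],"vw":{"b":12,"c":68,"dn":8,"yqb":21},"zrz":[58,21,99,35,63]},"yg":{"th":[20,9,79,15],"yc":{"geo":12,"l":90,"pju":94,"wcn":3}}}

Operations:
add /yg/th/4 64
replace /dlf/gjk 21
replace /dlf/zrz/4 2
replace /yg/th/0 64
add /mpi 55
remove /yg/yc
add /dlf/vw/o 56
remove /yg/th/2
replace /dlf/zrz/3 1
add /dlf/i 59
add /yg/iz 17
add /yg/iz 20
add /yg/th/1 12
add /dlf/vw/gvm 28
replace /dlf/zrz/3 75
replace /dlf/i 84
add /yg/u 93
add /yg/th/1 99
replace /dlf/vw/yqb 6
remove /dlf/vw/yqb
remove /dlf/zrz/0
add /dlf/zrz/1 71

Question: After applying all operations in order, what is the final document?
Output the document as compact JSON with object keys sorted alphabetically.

Answer: {"dlf":{"dk":{"l":39,"nxs":15,"p":63,"utv":31},"gjk":21,"i":84,"vw":{"b":12,"c":68,"dn":8,"gvm":28,"o":56},"zrz":[21,71,99,75,2]},"mpi":55,"yg":{"iz":20,"th":[64,99,12,9,15,64],"u":93}}

Derivation:
After op 1 (add /yg/th/4 64): {"dlf":{"dk":{"l":39,"nxs":15,"p":63,"utv":31},"gjk":[43,38,90,47,31],"vw":{"b":12,"c":68,"dn":8,"yqb":21},"zrz":[58,21,99,35,63]},"yg":{"th":[20,9,79,15,64],"yc":{"geo":12,"l":90,"pju":94,"wcn":3}}}
After op 2 (replace /dlf/gjk 21): {"dlf":{"dk":{"l":39,"nxs":15,"p":63,"utv":31},"gjk":21,"vw":{"b":12,"c":68,"dn":8,"yqb":21},"zrz":[58,21,99,35,63]},"yg":{"th":[20,9,79,15,64],"yc":{"geo":12,"l":90,"pju":94,"wcn":3}}}
After op 3 (replace /dlf/zrz/4 2): {"dlf":{"dk":{"l":39,"nxs":15,"p":63,"utv":31},"gjk":21,"vw":{"b":12,"c":68,"dn":8,"yqb":21},"zrz":[58,21,99,35,2]},"yg":{"th":[20,9,79,15,64],"yc":{"geo":12,"l":90,"pju":94,"wcn":3}}}
After op 4 (replace /yg/th/0 64): {"dlf":{"dk":{"l":39,"nxs":15,"p":63,"utv":31},"gjk":21,"vw":{"b":12,"c":68,"dn":8,"yqb":21},"zrz":[58,21,99,35,2]},"yg":{"th":[64,9,79,15,64],"yc":{"geo":12,"l":90,"pju":94,"wcn":3}}}
After op 5 (add /mpi 55): {"dlf":{"dk":{"l":39,"nxs":15,"p":63,"utv":31},"gjk":21,"vw":{"b":12,"c":68,"dn":8,"yqb":21},"zrz":[58,21,99,35,2]},"mpi":55,"yg":{"th":[64,9,79,15,64],"yc":{"geo":12,"l":90,"pju":94,"wcn":3}}}
After op 6 (remove /yg/yc): {"dlf":{"dk":{"l":39,"nxs":15,"p":63,"utv":31},"gjk":21,"vw":{"b":12,"c":68,"dn":8,"yqb":21},"zrz":[58,21,99,35,2]},"mpi":55,"yg":{"th":[64,9,79,15,64]}}
After op 7 (add /dlf/vw/o 56): {"dlf":{"dk":{"l":39,"nxs":15,"p":63,"utv":31},"gjk":21,"vw":{"b":12,"c":68,"dn":8,"o":56,"yqb":21},"zrz":[58,21,99,35,2]},"mpi":55,"yg":{"th":[64,9,79,15,64]}}
After op 8 (remove /yg/th/2): {"dlf":{"dk":{"l":39,"nxs":15,"p":63,"utv":31},"gjk":21,"vw":{"b":12,"c":68,"dn":8,"o":56,"yqb":21},"zrz":[58,21,99,35,2]},"mpi":55,"yg":{"th":[64,9,15,64]}}
After op 9 (replace /dlf/zrz/3 1): {"dlf":{"dk":{"l":39,"nxs":15,"p":63,"utv":31},"gjk":21,"vw":{"b":12,"c":68,"dn":8,"o":56,"yqb":21},"zrz":[58,21,99,1,2]},"mpi":55,"yg":{"th":[64,9,15,64]}}
After op 10 (add /dlf/i 59): {"dlf":{"dk":{"l":39,"nxs":15,"p":63,"utv":31},"gjk":21,"i":59,"vw":{"b":12,"c":68,"dn":8,"o":56,"yqb":21},"zrz":[58,21,99,1,2]},"mpi":55,"yg":{"th":[64,9,15,64]}}
After op 11 (add /yg/iz 17): {"dlf":{"dk":{"l":39,"nxs":15,"p":63,"utv":31},"gjk":21,"i":59,"vw":{"b":12,"c":68,"dn":8,"o":56,"yqb":21},"zrz":[58,21,99,1,2]},"mpi":55,"yg":{"iz":17,"th":[64,9,15,64]}}
After op 12 (add /yg/iz 20): {"dlf":{"dk":{"l":39,"nxs":15,"p":63,"utv":31},"gjk":21,"i":59,"vw":{"b":12,"c":68,"dn":8,"o":56,"yqb":21},"zrz":[58,21,99,1,2]},"mpi":55,"yg":{"iz":20,"th":[64,9,15,64]}}
After op 13 (add /yg/th/1 12): {"dlf":{"dk":{"l":39,"nxs":15,"p":63,"utv":31},"gjk":21,"i":59,"vw":{"b":12,"c":68,"dn":8,"o":56,"yqb":21},"zrz":[58,21,99,1,2]},"mpi":55,"yg":{"iz":20,"th":[64,12,9,15,64]}}
After op 14 (add /dlf/vw/gvm 28): {"dlf":{"dk":{"l":39,"nxs":15,"p":63,"utv":31},"gjk":21,"i":59,"vw":{"b":12,"c":68,"dn":8,"gvm":28,"o":56,"yqb":21},"zrz":[58,21,99,1,2]},"mpi":55,"yg":{"iz":20,"th":[64,12,9,15,64]}}
After op 15 (replace /dlf/zrz/3 75): {"dlf":{"dk":{"l":39,"nxs":15,"p":63,"utv":31},"gjk":21,"i":59,"vw":{"b":12,"c":68,"dn":8,"gvm":28,"o":56,"yqb":21},"zrz":[58,21,99,75,2]},"mpi":55,"yg":{"iz":20,"th":[64,12,9,15,64]}}
After op 16 (replace /dlf/i 84): {"dlf":{"dk":{"l":39,"nxs":15,"p":63,"utv":31},"gjk":21,"i":84,"vw":{"b":12,"c":68,"dn":8,"gvm":28,"o":56,"yqb":21},"zrz":[58,21,99,75,2]},"mpi":55,"yg":{"iz":20,"th":[64,12,9,15,64]}}
After op 17 (add /yg/u 93): {"dlf":{"dk":{"l":39,"nxs":15,"p":63,"utv":31},"gjk":21,"i":84,"vw":{"b":12,"c":68,"dn":8,"gvm":28,"o":56,"yqb":21},"zrz":[58,21,99,75,2]},"mpi":55,"yg":{"iz":20,"th":[64,12,9,15,64],"u":93}}
After op 18 (add /yg/th/1 99): {"dlf":{"dk":{"l":39,"nxs":15,"p":63,"utv":31},"gjk":21,"i":84,"vw":{"b":12,"c":68,"dn":8,"gvm":28,"o":56,"yqb":21},"zrz":[58,21,99,75,2]},"mpi":55,"yg":{"iz":20,"th":[64,99,12,9,15,64],"u":93}}
After op 19 (replace /dlf/vw/yqb 6): {"dlf":{"dk":{"l":39,"nxs":15,"p":63,"utv":31},"gjk":21,"i":84,"vw":{"b":12,"c":68,"dn":8,"gvm":28,"o":56,"yqb":6},"zrz":[58,21,99,75,2]},"mpi":55,"yg":{"iz":20,"th":[64,99,12,9,15,64],"u":93}}
After op 20 (remove /dlf/vw/yqb): {"dlf":{"dk":{"l":39,"nxs":15,"p":63,"utv":31},"gjk":21,"i":84,"vw":{"b":12,"c":68,"dn":8,"gvm":28,"o":56},"zrz":[58,21,99,75,2]},"mpi":55,"yg":{"iz":20,"th":[64,99,12,9,15,64],"u":93}}
After op 21 (remove /dlf/zrz/0): {"dlf":{"dk":{"l":39,"nxs":15,"p":63,"utv":31},"gjk":21,"i":84,"vw":{"b":12,"c":68,"dn":8,"gvm":28,"o":56},"zrz":[21,99,75,2]},"mpi":55,"yg":{"iz":20,"th":[64,99,12,9,15,64],"u":93}}
After op 22 (add /dlf/zrz/1 71): {"dlf":{"dk":{"l":39,"nxs":15,"p":63,"utv":31},"gjk":21,"i":84,"vw":{"b":12,"c":68,"dn":8,"gvm":28,"o":56},"zrz":[21,71,99,75,2]},"mpi":55,"yg":{"iz":20,"th":[64,99,12,9,15,64],"u":93}}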